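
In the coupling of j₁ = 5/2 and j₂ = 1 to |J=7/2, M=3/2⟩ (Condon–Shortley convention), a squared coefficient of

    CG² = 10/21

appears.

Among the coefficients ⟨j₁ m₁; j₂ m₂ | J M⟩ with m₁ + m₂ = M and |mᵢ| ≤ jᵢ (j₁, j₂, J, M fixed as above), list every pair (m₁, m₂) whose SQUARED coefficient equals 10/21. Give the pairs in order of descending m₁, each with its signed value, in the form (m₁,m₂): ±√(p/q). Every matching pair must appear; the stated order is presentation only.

Admissible pairs with m₁+m₂ = M = 3/2: (1/2,1), (3/2,0), (5/2,-1)
  (m₁,m₂)=(5/2,-1): CG² = 1/21, CG = +√(1/21)
  (m₁,m₂)=(3/2,0): CG² = 10/21, CG = +√(10/21)   ← matches the target
  (m₁,m₂)=(1/2,1): CG² = 10/21, CG = +√(10/21)   ← matches the target
Pairs with CG² = 10/21: (3/2,0): +√(10/21); (1/2,1): +√(10/21)

(3/2,0): +√(10/21); (1/2,1): +√(10/21)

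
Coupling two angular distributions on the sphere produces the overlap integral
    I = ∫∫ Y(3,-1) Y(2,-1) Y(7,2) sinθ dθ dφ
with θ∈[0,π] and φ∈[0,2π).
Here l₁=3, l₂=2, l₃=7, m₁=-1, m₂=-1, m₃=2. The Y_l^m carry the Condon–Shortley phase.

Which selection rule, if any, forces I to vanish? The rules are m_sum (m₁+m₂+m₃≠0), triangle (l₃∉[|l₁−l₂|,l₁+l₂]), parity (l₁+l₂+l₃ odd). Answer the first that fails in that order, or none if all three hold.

triangle

Σmᵢ = 0  ✓
l₃∈[|l₁−l₂|,l₁+l₂]=[1,5] required, l₃=7 fails  ✗
Σlᵢ = 12 ⇒ even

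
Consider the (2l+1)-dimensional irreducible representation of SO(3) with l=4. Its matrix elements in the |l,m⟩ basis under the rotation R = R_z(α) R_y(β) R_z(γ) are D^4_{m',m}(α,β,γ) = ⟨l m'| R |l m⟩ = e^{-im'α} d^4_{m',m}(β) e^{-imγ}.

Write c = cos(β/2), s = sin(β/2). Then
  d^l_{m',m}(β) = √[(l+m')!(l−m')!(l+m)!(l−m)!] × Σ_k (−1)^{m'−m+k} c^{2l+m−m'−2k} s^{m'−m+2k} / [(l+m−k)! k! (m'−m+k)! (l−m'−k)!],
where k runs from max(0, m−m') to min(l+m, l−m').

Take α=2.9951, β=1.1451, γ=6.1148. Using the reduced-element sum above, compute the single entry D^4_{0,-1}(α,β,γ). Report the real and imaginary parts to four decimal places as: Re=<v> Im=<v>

Re=0.3744 Im=-0.0636

Split into d^4_{0,-1}(β=1.1451) × two z-phases.
With c≡cos(β/2)=0.840522 and s≡sin(β/2)=0.541777, N=[24·24·6·120]^{1/2}=643.987578
k∈{0,1,2,3} keeps every argument non-negative
  k=0: (−1)^1·643.9876/(144)·0.8405^7·0.5418^1 = -0.718092
  k=1: (−1)^2·643.9876/(24)·0.8405^5·0.5418^3 = +1.790087
  k=2: (−1)^3·643.9876/(24)·0.8405^3·0.5418^5 = -0.743733
  k=3: (−1)^4·643.9876/(144)·0.8405^1·0.5418^7 = +0.051500
d^4_{0,-1}(1.1451) = -0.718092 +1.790087 -0.743733 +0.051500 = +0.379762
Phases: e^{-i·(0)·2.9951}=+1.000000+0.000000i, e^{-i·(-1)·6.1148}=+0.985857-0.167591i ⇒ D=+0.374391-0.063645i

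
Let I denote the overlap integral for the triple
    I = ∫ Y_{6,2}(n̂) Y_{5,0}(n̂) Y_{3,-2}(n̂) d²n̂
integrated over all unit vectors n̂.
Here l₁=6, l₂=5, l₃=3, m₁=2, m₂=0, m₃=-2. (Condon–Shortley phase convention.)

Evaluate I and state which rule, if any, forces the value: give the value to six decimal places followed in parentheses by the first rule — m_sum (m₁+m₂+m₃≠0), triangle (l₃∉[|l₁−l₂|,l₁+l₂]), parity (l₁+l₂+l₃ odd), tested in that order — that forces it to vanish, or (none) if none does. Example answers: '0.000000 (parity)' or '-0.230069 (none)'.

-0.077843 (none)

Rules hold: Σm=0, L=14 even, 1≤3≤11.
N = 13·11·7 = 1001
Δ = 8!·4!·2!/15! = 1/675675
Racah Σ t=3..5: t=3:−1/8640 t=4:+1/2304 t=5:−1/8640 = 7/34560
⇒ 3j(6 5 3; 0 0 0)² = 7/429, sgn -1
Racah Σ t=3..4: t=3:−1/8640 t=4:+1/13824 = -1/23040
⇒ 3j(6 5 3; 2 0 -2)² = 2/429, sgn +1
4πI² = N·(3j₀)²·(3jₘ)² = 98/1287
I = -1·√(0.0761461/4π) = -0.07784287
No selection rule forces the value: the integral is nonzero (none).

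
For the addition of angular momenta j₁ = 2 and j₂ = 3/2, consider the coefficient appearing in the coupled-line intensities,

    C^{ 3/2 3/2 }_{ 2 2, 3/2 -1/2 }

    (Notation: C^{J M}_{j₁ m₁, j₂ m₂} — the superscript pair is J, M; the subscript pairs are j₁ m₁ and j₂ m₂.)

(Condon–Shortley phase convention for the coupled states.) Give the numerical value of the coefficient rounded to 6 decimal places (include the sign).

triangle: 2!×2!×1!/6! = 4/720
(j±m)!: 4!×0!×1!×2!×3!×0! = 288
prefactor² = (2J+1)×Δ×N² = 32/5
  k=0: +1/(0!×2!×0!×1!×2!×0!) = 1/4
Σ = 1/4  ⇒  CG² = 32/5×(1/4)² = 2/5
CG = +√(2/5) = +0.632456

+0.632456  (= +√(2/5))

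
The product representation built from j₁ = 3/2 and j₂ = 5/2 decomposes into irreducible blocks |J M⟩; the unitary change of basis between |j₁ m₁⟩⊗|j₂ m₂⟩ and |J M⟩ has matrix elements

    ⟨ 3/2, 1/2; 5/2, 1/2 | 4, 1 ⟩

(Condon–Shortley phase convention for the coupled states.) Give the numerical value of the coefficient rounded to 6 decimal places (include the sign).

+0.731925  (= +√(15/28))

√[9·0!3!5!/9! · 2!1!3!2!5!3!] = √(2160/7)
  +(−1)^0/∏(0,0,1,3,2,2)! = 1/24  (running 1/24)
⟨..|..⟩ = √(2160/7)·(1/24) = +0.731925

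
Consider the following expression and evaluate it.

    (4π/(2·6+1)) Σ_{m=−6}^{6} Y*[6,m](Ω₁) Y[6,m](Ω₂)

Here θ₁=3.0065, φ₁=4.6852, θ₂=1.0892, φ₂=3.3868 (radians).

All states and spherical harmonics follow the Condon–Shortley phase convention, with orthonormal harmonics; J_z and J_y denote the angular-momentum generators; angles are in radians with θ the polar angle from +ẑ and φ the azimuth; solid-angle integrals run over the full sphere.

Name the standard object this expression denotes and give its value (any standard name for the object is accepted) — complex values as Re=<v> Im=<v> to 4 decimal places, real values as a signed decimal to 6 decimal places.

This sum is the spherical-harmonic addition theorem: it equals the Legendre polynomial P_l(cos γ) of the angle γ between the two directions.
Summing Y*_{l m}(θ₁,φ₁)·Y_{l m}(θ₂,φ₂) over m ∈ [−6, 6]; prefactor 4π/(2·6+1) = 0.966644:
  m=-6: Y*=-0.000003+0.000000i  Y=+0.023266-0.232929i  product +0.000000+0.000001i
  m=-5: Y*=+0.000010+0.000073i  Y=-0.143236+0.398874i  product -0.000030-0.000006i
  m=-4: Y*=+0.001144-0.000125i  Y=+0.166543-0.248755i  product +0.000159-0.000305i
  m=-3: Y*=-0.001002-0.012259i  Y=+0.099654-0.090196i  product -0.001206-0.001131i
  m=-2: Y*=-0.089314+0.004862i  Y=-0.303036+0.161797i  product +0.026279-0.015924i
  m=-1: Y*=+0.010998+0.404386i  Y=-0.013545+0.003389i  product -0.001520-0.005440i
  m=+0: Y*=+0.831205-0.000000i  Y=+0.337498+0.000000i  product +0.280530+0.000000i
  m=+1: Y*=-0.010998+0.404386i  Y=+0.013545+0.003389i  product -0.001520+0.005440i
  m=+2: Y*=-0.089314-0.004862i  Y=-0.303036-0.161797i  product +0.026279+0.015924i
  m=+3: Y*=+0.001002-0.012259i  Y=-0.099654-0.090196i  product -0.001206+0.001131i
  m=+4: Y*=+0.001144+0.000125i  Y=+0.166543+0.248755i  product +0.000159+0.000305i
  m=+5: Y*=-0.000010+0.000073i  Y=+0.143236+0.398874i  product -0.000030+0.000006i
  m=+6: Y*=-0.000003-0.000000i  Y=+0.023266+0.232929i  product +0.000000-0.000001i
Total Σ_m = +0.327895-0.000000i. Multiply by 0.966644: +0.316958-0.000000i. P_6(cos γ) = 0.316958

Legendre polynomial (addition theorem), +0.316958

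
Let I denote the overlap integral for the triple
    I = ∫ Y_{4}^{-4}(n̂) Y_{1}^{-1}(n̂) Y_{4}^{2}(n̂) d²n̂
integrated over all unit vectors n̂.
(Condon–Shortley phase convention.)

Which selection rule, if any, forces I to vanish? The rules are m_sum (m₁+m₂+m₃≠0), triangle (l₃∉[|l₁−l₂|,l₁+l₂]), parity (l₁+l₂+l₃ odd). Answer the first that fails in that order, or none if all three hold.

Σmᵢ = -3  ✗
l₃∈[|l₁−l₂|,l₁+l₂]=[3,5], have l₃=4
Σlᵢ = 9 ⇒ odd

m_sum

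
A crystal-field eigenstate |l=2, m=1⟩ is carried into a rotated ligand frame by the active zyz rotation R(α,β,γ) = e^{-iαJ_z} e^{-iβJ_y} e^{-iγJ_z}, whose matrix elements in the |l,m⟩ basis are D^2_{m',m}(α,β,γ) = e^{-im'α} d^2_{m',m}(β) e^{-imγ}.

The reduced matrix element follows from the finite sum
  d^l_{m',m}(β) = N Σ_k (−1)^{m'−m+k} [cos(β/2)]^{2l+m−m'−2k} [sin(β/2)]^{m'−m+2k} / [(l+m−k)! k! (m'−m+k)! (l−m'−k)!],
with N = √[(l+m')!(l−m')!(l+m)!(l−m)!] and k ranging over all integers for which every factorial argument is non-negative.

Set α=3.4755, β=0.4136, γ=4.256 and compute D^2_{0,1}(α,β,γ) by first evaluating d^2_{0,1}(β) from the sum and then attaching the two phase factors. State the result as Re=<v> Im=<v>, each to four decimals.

Re=-0.1986 Im=0.4046

D^2_{0,1}(3.4755,0.4136,4.2560) = e^{-i·0·3.4755}·d^2_{0,1}(0.4136)·e^{-i·1·4.2560}. Compute d first:
Half-angle: c=0.978693, s=0.205329. N=√(2·2·6·1)=4.898979
The bounds max(0,m−m')=1 and min(l+m,l−m')=2 give 2 terms
  k=1: (−1)^0·4.8990/(2)·0.9787^3·0.2053^1 = +0.471483
  k=2: (−1)^1·4.8990/(2)·0.9787^1·0.2053^3 = -0.020753
d^2_{0,1}(0.4136) = +0.471483 -0.020753 = +0.450730
Attach z-rotation phases: D = e^{-i(0)(3.4755)}·(+0.450730)·e^{-i(1)(4.2560)} = -0.198641+0.404598i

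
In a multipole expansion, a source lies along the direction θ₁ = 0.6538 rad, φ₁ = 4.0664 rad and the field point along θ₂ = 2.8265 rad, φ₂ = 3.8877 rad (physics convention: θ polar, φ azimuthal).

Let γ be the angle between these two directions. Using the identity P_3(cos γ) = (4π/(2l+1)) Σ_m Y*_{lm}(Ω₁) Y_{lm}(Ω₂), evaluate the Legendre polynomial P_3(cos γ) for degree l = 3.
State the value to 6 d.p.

Summing Y*_{l m}(θ₁,φ₁)·Y_{l m}(θ₂,φ₂) over m ∈ [−3, 3]; prefactor 4π/(2·3+1) = 1.795196:
  m=-3: (0.08761 - 0.03370j) × (0.00769 + 0.00975j) = 0.00100 + 0.00060j  (running Σ = 0.00100 + 0.00060j)
  m=-2: (-0.08259 + 0.28850j) × (-0.00733 + 0.09303j) = -0.02623 - 0.00980j  (running Σ = -0.02523 - 0.00920j)
  m=-1: (-0.25445 - 0.33752j) × (-0.25887 + 0.23929j) = 0.14664 + 0.02649j  (running Σ = 0.12140 + 0.01728j)
  m=0: (0.04456 + 0.00000j) × (-0.53923 + 0.00000j) = -0.02403 + 0.00000j  (running Σ = 0.09738 + 0.01728j)
  m=1: (0.25445 - 0.33752j) × (0.25887 + 0.23929j) = 0.14664 - 0.02649j  (running Σ = 0.24401 - 0.00920j)
  m=2: (-0.08259 - 0.28850j) × (-0.00733 - 0.09303j) = -0.02623 + 0.00980j  (running Σ = 0.21778 + 0.00060j)
  m=3: (-0.08761 - 0.03370j) × (-0.00769 + 0.00975j) = 0.00100 - 0.00060j  (running Σ = 0.21878 - 0.00000j)
Σ over m = 0.21878 - 0.00000j; ×(4π/7) → 0.39275 - 0.00000j. Real part: 0.392751

0.392751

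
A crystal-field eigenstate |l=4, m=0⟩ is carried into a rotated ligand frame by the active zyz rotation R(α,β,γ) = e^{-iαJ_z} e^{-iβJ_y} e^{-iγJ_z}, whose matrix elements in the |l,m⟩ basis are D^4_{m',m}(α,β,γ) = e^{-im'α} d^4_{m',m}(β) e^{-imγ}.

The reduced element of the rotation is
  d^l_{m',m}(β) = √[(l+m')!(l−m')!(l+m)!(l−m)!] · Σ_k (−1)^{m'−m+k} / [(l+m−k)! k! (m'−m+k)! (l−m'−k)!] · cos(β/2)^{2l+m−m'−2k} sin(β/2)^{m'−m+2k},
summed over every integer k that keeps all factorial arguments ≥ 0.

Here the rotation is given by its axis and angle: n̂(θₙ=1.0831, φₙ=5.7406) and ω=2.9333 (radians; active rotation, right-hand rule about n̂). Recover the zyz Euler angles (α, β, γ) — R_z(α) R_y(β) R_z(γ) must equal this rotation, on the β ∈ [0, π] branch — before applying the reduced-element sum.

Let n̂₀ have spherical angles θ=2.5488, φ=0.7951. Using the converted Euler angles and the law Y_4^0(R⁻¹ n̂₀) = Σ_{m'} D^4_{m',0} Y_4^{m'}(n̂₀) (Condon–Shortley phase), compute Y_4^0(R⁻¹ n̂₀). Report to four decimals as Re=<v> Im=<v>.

Re=-0.1848 Im=0.0000

Axis–angle → zyz. n̂ = (sinθₙcosφₙ, sinθₙsinφₙ, cosθₙ) = (+0.756536, -0.456153, +0.468592), ω = 2.9333.
R = I cosω + sinω [n̂]ₓ + (1−cosω) n̂n̂ᵀ gives
  R = [+0.153936, -0.779632, +0.607023; -0.585832, -0.566732, -0.579323; +0.795678, -0.266435, -0.543975]
β = atan2(√(R₁₃²+R₂₃²), R₃₃) = 2.145963; α = atan2(R₂₃, R₁₃) mod 2π = 5.521132; γ = atan2(R₃₂, −R₃₁) mod 2π = 3.464710
Need the full column D^4_{m',0} for m'=−4..4 at α=5.5211, β=2.1460, γ=3.4647.
cos(β/2)=0.477507, sin(β/2)=0.878628
d^4_{-4,0}: single k=4 term ⇒ +0.259231;  D = -0.258102-0.024172i
d^4_{-3,0}: k∈[3..4] ⇒ +0.199240 -0.674572 = -0.475331;  D = +0.311766+0.358806i
d^4_{-2,0}: k∈[2..4] ⇒ +0.086818 -0.783842 +0.995201 = +0.298177;  D = +0.013917-0.297852i
d^4_{-1,0}: k∈[1..4] ⇒ +0.022242 -0.451834 +1.529785 -0.863237 = +0.236955;  D = +0.171418-0.163596i
d^4_{0,0}: k∈[0..4] ⇒ +0.002703 -0.146422 +1.115427 -1.678454 +0.355173 = -0.351574;  D = -0.351574+0.000000i
d^4_{1,0}: k∈[0..3] ⇒ -0.022242 +0.451834 -1.529785 +0.863237 = -0.236955;  D = -0.171418-0.163596i
d^4_{2,0}: k∈[0..2] ⇒ +0.086818 -0.783842 +0.995201 = +0.298177;  D = +0.013917+0.297852i
d^4_{3,0}: k∈[0..1] ⇒ -0.199240 +0.674572 = +0.475331;  D = -0.311766+0.358806i
d^4_{4,0}: single k=0 term ⇒ +0.259231;  D = -0.258102+0.024172i
Y_4^{m'}(θ=2.5488,φ=0.7951) and Σ D·Y over m':
  (-0.2581-0.0242i)·(-0.0431+0.0017i)  (+0.3118+0.3588i)·(+0.1317+0.1242i)  (+0.0139-0.2979i)·(-0.0077-0.3983i)  (+0.1714-0.1636i)·(-0.2786+0.2841i)  (-0.3516+0.0000i)·(-0.1137+0.0000i)  (-0.1714-0.1636i)·(+0.2786+0.2841i)  (+0.0139+0.2979i)·(-0.0077+0.3983i)  (-0.3118+0.3588i)·(-0.1317+0.1242i)  (-0.2581+0.0242i)·(-0.0431-0.0017i)
Y_4^0(R⁻¹ n̂) = -0.184776-0.000000i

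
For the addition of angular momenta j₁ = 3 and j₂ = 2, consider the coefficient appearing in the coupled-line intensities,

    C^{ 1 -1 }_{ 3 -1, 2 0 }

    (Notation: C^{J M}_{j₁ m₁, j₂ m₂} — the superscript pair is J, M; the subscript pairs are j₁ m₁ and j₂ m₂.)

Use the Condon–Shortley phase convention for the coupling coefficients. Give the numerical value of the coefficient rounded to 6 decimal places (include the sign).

+√(6/35) = +0.414039

j₁+j₂−J=4  J+j₁−j₂=2  J−j₁+j₂=0  j₁+j₂+J+1=7
(j₁±m₁, j₂±m₂, J±M) = (2,4,2,2,0,2)
P² = 384/35
sum k=2..2:
  [2] +1/8 = 1/8
S = 1/8
C² = P²·S² = 6/35 ; C = +0.414039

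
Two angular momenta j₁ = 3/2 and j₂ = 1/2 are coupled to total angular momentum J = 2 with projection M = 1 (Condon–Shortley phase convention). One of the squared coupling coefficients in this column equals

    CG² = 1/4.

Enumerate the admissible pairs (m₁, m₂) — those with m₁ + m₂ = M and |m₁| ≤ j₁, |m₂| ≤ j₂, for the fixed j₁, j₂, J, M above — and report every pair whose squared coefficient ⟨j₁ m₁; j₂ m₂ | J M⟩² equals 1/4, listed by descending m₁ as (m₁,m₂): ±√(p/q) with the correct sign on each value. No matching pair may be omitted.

(3/2,-1/2): +√(1/4)

Admissible pairs with m₁+m₂ = M = 1: (1/2,1/2), (3/2,-1/2)
  (m₁,m₂)=(3/2,-1/2): CG² = 1/4, CG = +√(1/4)   ← matches the target
  (m₁,m₂)=(1/2,1/2): CG² = 3/4, CG = +√(3/4)
Pairs with CG² = 1/4: (3/2,-1/2): +√(1/4)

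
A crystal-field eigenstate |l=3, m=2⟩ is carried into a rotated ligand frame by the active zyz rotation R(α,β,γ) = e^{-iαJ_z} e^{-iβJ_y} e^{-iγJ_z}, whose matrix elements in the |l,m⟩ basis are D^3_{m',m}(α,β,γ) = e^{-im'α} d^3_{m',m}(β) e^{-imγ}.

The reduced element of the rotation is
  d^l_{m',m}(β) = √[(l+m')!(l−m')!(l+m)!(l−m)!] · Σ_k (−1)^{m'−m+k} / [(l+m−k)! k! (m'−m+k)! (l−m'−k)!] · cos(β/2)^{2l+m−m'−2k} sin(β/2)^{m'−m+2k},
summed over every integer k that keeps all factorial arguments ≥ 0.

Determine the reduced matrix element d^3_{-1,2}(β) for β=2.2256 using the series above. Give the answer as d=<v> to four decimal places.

d^3_{-1,2}(β=2.2256) via the finite sum:
With c≡cos(β/2)=0.442152 and s≡sin(β/2)=0.896940, N=[2·24·120·1]^{1/2}=75.894664
k: max(0,(2)−(-1))=3 … min(3+(2),3−(-1))=4
  k=3: (−1)^0·75.8947/(12)·0.4422^3·0.8969^3 = +0.394489
  k=4: (−1)^1·75.8947/(24)·0.4422^1·0.8969^5 = -0.811688
d^3_{-1,2}(2.2256) = +0.394489 -0.811688 = -0.417199

d=-0.4172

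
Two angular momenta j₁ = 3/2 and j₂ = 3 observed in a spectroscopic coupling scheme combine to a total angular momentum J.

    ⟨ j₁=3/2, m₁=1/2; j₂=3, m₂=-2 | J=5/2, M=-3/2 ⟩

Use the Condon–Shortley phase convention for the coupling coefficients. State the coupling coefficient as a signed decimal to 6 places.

triangle: 2!×1!×4!/8! = 48/40320
(j±m)!: 2!×1!×1!×5!×1!×4! = 5760
prefactor² = (2J+1)×Δ×N² = 288/7
  k=0: +1/(0!×2!×1!×1!×0!×3!) = 1/12
  k=1: −1/(1!×1!×0!×0!×1!×4!) = -1/24
Σ = 1/24  ⇒  CG² = 288/7×(1/24)² = 1/14
CG = +√(1/14) = +0.267261

+0.267261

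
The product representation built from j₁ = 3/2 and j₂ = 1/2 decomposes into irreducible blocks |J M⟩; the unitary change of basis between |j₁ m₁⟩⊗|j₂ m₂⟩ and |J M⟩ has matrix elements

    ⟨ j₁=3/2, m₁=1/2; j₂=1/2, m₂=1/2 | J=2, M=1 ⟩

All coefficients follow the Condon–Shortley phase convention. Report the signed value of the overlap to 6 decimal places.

+√(3/4) ≈ +0.866025

j₁+j₂−J=0  J+j₁−j₂=3  J−j₁+j₂=1  j₁+j₂+J+1=5
(j₁±m₁, j₂±m₂, J±M) = (2,1,1,0,3,1)
P² = 3
sum k=0..0:
  [0] +1/2 = 1/2
S = 1/2
C² = P²·S² = 3/4 ; C = +0.866025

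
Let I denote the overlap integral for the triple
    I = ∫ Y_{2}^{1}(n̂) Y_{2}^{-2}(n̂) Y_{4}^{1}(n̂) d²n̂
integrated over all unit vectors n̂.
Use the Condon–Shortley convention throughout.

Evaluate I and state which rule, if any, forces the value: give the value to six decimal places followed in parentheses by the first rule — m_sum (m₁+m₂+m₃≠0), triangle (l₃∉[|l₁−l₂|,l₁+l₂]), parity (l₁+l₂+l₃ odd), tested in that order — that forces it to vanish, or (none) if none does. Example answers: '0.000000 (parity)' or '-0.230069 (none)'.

Checks pass: Σm=0; 8 even; l₃=4∈[0,4].
(2·2+1)(2·2+1)(2·4+1) = 225
Δ: 0! 4! 4! / 9! → 1/630
sum: t=0:+1/16 = 1/16
3j²(2 2 4; 0 0 0) = Δ·Π!·Σ² = 2/35  (sign +1)
sum: t=0:+1/144 = 1/144
3j²(2 2 4; 1 -2 1) = Δ·Π!·Σ² = 1/126  (sign -1)
combine: 4πI² = 225·2/35·1/126 = 5/49
take √, sign -1: I = -0.09011188
No selection rule forces the value: the integral is nonzero (none).

-0.090112 (none)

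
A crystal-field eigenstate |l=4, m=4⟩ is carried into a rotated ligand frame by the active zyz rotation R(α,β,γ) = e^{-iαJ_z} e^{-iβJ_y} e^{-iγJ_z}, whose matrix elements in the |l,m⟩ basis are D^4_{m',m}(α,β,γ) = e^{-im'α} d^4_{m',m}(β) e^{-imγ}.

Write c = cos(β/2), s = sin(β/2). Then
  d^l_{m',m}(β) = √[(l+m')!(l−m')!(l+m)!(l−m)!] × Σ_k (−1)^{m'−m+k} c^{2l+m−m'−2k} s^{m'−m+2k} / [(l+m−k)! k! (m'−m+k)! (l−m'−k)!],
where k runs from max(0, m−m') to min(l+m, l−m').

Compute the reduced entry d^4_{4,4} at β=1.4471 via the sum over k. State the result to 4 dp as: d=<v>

d^4_{4,4}(β=1.4471) via the finite sum:
With c≡cos(β/2)=0.749460 and s≡sin(β/2)=0.662049, N=[40320·1·40320·1]^{1/2}=40320.000000
The bounds max(0,m−m')=0 and min(l+m,l−m')=0 give 1 term
  k=0: (−1)^0·40320.0000/(40320)·0.7495^8·0.6620^0 = +0.099538
d^4_{4,4}(1.4471) = +0.099538

d=0.0995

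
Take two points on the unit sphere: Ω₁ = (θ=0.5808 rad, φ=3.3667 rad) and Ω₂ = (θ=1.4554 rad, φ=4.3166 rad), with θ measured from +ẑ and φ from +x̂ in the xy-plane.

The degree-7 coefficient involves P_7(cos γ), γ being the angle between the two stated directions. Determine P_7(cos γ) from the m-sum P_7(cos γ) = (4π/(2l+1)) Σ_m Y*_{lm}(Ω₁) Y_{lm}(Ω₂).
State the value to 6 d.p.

0.018844

Summing Y*_{l m}(θ₁,φ₁)·Y_{l m}(θ₂,φ₂) over m ∈ [−7, 7]; prefactor 4π/(2·7+1) = 0.837758:
  term(m=-7) = (0.003336, -0.001279)   from Y*(Ω₁)=(0.000037, -0.007487), Y(Ω₂)=(0.173046, 0.444740)
  term(m=-6) = (0.007371, 0.004869)   from Y*(Ω₁)=(0.009321, 0.041654), Y(Ω₂)=(0.149038, -0.143612)
  term(m=-5) = (-0.001608, -0.043312)   from Y*(Ω₁)=(-0.063553, -0.133174), Y(Ω₂)=(0.269598, 0.116583)
  term(m=-4) = (0.062296, -0.048149)   from Y*(Ω₁)=(0.210269, 0.265206), Y(Ω₂)=(0.002875, -0.232616)
  term(m=-3) = (-0.109074, -0.032774)   from Y*(Ω₁)=(-0.381247, -0.305361), Y(Ω₂)=(0.216233, -0.087227)
  term(m=-2) = (-0.024469, -0.071669)   from Y*(Ω₁)=(0.282734, 0.136651), Y(Ω₂)=(-0.169471, -0.171578)
  term(m=-1) = (0.025500, -0.035651)   from Y*(Ω₁)=(0.204289, 0.046780), Y(Ω₂)=(0.080633, -0.192977)
  term(m=+0) = (0.095788, 0.000000)   from Y*(Ω₁)=(-0.393710, -0.000000), Y(Ω₂)=(-0.243296, 0.000000)
  term(m=+1) = (0.025500, 0.035651)   from Y*(Ω₁)=(-0.204289, 0.046780), Y(Ω₂)=(-0.080633, -0.192977)
  term(m=+2) = (-0.024469, 0.071669)   from Y*(Ω₁)=(0.282734, -0.136651), Y(Ω₂)=(-0.169471, 0.171578)
  term(m=+3) = (-0.109074, 0.032774)   from Y*(Ω₁)=(0.381247, -0.305361), Y(Ω₂)=(-0.216233, -0.087227)
  term(m=+4) = (0.062296, 0.048149)   from Y*(Ω₁)=(0.210269, -0.265206), Y(Ω₂)=(0.002875, 0.232616)
  term(m=+5) = (-0.001608, 0.043312)   from Y*(Ω₁)=(0.063553, -0.133174), Y(Ω₂)=(-0.269598, 0.116583)
  term(m=+6) = (0.007371, -0.004869)   from Y*(Ω₁)=(0.009321, -0.041654), Y(Ω₂)=(0.149038, 0.143612)
  term(m=+7) = (0.003336, 0.001279)   from Y*(Ω₁)=(-0.000037, -0.007487), Y(Ω₂)=(-0.173046, 0.444740)
Total Σ_m = (0.022493, -0.000000). Multiply by 0.837758: (0.018844, -0.000000). P_7(cos γ) = 0.018844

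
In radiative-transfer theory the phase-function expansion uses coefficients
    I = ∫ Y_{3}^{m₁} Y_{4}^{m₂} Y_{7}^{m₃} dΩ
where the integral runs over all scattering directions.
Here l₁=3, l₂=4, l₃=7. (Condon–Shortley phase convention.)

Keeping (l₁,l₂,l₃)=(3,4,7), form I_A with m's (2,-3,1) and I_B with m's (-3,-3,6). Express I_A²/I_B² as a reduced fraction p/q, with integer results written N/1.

l's match ⇒ only the (l;m) 3-j factors differ between A and B.
A: triangle coeff Δ(3,4,7) = 1/45045; Σ_t [0,0]: t=0:+1/604800 = 1/604800; (3j)²=16/15015 [(3 4 7; 2 -3 1)], sign=+1
B: triangle coeff Δ(3,4,7) = 1/45045; Σ_t [0,0]: t=0:+1/3628800 = 1/3628800; (3j)²=4/105 [(3 4 7; -3 -3 6)], sign=-1
I_A²/I_B² = (16/15015)/(4/105) = 4/143

4/143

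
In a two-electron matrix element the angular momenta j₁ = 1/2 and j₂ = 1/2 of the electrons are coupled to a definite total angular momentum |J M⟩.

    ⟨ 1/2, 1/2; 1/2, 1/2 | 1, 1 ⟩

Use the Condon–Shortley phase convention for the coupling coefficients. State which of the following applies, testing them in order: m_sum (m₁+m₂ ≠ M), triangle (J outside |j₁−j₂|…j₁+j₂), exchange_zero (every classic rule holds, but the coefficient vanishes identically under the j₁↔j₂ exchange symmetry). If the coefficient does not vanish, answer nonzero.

nonzero

m-sum: m₁+m₂ = 1/2+1/2 = 1, M = 1  ✓
triangle: |j₁−j₂| = 0 ≤ J = 1 ≤ j₁+j₂ = 1  ✓
exchange: j₁=j₂, m₁=m₂ with (−1)^(j₁+j₂−J) = (−1)^0 = +1 — symmetry imposes no zero
value check: CG = +1 = +1.000000 ≠ 0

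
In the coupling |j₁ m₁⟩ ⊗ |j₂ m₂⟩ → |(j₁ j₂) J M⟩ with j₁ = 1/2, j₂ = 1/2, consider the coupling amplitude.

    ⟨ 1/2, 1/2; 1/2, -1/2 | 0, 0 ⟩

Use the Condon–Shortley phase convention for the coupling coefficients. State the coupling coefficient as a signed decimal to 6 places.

√[1·1!0!0!/2! · 1!0!0!1!0!0!] = √(1/2)
  +(−1)^0/∏(0,1,0,0,0,0)! = 1  (running 1)
⟨..|..⟩ = √(1/2)·(1) = +0.707107

+√(1/2) = +0.707107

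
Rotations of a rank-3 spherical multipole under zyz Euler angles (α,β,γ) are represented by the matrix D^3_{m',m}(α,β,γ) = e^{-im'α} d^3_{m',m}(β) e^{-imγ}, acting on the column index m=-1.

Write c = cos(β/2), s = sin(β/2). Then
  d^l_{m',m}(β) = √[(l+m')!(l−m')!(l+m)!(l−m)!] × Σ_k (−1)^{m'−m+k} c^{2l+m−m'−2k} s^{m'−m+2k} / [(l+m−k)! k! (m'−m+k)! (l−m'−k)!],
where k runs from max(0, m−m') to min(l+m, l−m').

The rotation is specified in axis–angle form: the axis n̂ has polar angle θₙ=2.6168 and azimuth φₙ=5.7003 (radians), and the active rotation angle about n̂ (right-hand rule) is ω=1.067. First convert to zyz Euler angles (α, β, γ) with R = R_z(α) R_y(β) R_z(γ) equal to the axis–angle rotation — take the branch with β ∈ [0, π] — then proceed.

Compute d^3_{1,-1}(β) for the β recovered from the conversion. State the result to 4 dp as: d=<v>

d=0.3093

Axis–angle → zyz. n̂ = (sinθₙcosφₙ, sinθₙsinφₙ, cosθₙ) = (+0.418302, -0.275786, -0.865428), ω = 1.0670.
R = I cosω + sinω [n̂]ₓ + (1−cosω) n̂n̂ᵀ gives
  R = [+0.573260, +0.698233, -0.428770; -0.817574, +0.522094, -0.242878; +0.054273, +0.489783, +0.870153]
β = atan2(√(R₁₃²+R₂₃²), R₃₃) = 0.515283; α = atan2(R₂₃, R₁₃) mod 2π = 3.656979; γ = atan2(R₃₂, −R₃₁) mod 2π = 1.681157
d^3_{1,-1}(β=0.5153) via the finite sum:
c=cos(0.515283/2)=0.966994, s=sin(0.515283/2)=0.254801; N=√[24·2·2·24]=48.000000
k∈{0,1,2} keeps every argument non-negative
  k=0: (−1)^2·48.0000/(8)·0.9670^4·0.2548^2 = +0.340602
  k=1: (−1)^3·48.0000/(6)·0.9670^2·0.2548^4 = -0.031531
  k=2: (−1)^4·48.0000/(48)·0.9670^0·0.2548^6 = +0.000274
d^3_{1,-1}(0.5153) = +0.340602 -0.031531 +0.000274 = +0.309344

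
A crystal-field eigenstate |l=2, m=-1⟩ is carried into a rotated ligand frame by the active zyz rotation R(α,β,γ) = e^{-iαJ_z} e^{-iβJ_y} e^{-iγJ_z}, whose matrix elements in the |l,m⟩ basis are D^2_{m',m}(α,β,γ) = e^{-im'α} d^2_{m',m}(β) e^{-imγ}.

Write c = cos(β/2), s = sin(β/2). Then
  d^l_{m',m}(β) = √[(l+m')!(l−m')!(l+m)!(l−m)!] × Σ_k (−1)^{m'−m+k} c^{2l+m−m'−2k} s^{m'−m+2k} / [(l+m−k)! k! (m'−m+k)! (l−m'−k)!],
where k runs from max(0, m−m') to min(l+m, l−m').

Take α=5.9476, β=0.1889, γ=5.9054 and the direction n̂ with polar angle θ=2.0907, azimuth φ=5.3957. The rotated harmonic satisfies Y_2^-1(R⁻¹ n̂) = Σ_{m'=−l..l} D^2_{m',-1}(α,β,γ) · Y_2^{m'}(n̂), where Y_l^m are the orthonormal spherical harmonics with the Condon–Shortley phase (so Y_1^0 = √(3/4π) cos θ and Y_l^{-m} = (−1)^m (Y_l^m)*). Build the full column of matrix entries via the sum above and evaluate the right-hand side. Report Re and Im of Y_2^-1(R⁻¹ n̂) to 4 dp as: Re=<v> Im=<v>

Need the full column D^2_{m',-1} for m'=−2..2 at α=5.9476, β=0.1889, γ=5.9054.
cos(β/2)=0.995543, sin(β/2)=0.094310
d^2_{-2,-1}: single k=1 term ⇒ +0.186108;  D = +0.092771-0.161338i
d^2_{-1,-1}: k∈[0..1] ⇒ +0.982290 -0.026446 = +0.955845;  D = +0.722772-0.625492i
d^2_{0,-1}: k∈[0..1] ⇒ -0.227935 +0.002046 = -0.225890;  D = -0.209961+0.083322i
d^2_{1,-1}: k∈[0..1] ⇒ +0.026446 -0.000079 = +0.026366;  D = +0.026343-0.001112i
d^2_{2,-1}: single k=0 term ⇒ -0.001670;  D = -0.001599-0.000483i
Y_2^{m'}(θ=2.0907,φ=5.3957) and Σ D·Y over m':
  (+0.0928-0.1613i)·(-0.0590+0.2849i)  (+0.7228-0.6255i)·(-0.2103-0.2583i)  (-0.2100+0.0833i)·(-0.0819+0.0000i)  (+0.0263-0.0011i)·(+0.2103-0.2583i)  (-0.0016-0.0005i)·(-0.0590-0.2849i)
Y_2^-1(R⁻¹ n̂) = -0.250675-0.032583i

Re=-0.2507 Im=-0.0326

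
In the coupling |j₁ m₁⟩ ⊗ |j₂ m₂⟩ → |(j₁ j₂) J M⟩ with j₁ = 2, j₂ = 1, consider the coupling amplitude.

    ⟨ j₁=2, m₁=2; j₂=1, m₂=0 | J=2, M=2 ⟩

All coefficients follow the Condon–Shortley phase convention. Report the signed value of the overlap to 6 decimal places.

+0.816497  (= +√(2/3))

√[5·1!3!1!/6! · 4!0!1!1!4!0!] = √(24)
  +(−1)^0/∏(0,1,0,1,3,0)! = 1/6  (running 1/6)
⟨..|..⟩ = √(24)·(1/6) = +0.816497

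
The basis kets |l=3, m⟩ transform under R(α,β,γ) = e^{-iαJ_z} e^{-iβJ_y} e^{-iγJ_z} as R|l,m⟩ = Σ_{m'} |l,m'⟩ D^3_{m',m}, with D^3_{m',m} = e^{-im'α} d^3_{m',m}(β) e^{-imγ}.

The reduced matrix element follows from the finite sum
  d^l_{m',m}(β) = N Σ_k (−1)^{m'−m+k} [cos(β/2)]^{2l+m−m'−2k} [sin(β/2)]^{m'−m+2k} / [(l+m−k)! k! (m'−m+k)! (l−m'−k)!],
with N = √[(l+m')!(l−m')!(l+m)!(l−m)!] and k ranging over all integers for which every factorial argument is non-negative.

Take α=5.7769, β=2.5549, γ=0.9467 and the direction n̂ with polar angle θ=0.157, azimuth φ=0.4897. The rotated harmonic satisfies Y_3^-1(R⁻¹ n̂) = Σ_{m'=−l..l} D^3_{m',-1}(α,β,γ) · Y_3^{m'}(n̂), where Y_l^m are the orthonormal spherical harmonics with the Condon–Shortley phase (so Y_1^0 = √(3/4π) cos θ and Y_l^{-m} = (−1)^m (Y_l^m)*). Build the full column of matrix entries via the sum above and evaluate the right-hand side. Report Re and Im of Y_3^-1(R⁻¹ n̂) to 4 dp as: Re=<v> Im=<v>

Re=-0.1650 Im=-0.3748

Need the full column D^3_{m',-1} for m'=−3..3 at α=5.7769, β=2.5549, γ=0.9467.
cos(β/2)=0.289157, sin(β/2)=0.957282
d^3_{-3,-1}: single k=2 term ⇒ +0.024812;  D = +0.020860-0.013434i
d^3_{-2,-1}: k∈[1..2] ⇒ +0.006119 -0.134138 = -0.128018;  D = -0.127741+0.008427i
d^3_{-1,-1}: k∈[0..2] ⇒ +0.000585 -0.051251 +0.421287 = +0.370620;  D = +0.335254+0.158001i
d^3_{0,-1}: k∈[0..2] ⇒ -0.006703 +0.220411 -0.805236 = -0.591529;  D = -0.345668-0.480021i
d^3_{1,-1}: k∈[0..2] ⇒ +0.038439 -0.561716 +0.769553 = +0.246275;  D = +0.028947+0.244568i
d^3_{2,-1}: k∈[0..1] ⇒ -0.134138 +0.735077 = +0.600939;  D = -0.227622+0.556162i
d^3_{3,-1}: single k=0 term ⇒ +0.271940;  D = -0.212129+0.170154i
Y_3^{m'}(θ=0.157,φ=0.4897) and Σ D·Y over m':
  (+0.0209-0.0134i)·(+0.0002-0.0016i)  (-0.1277+0.0084i)·(+0.0138-0.0205i)  (+0.3353+0.1580i)·(+0.1729-0.0922i)  (-0.3457-0.4800i)·(+0.6921+0.0000i)  (+0.0289+0.2446i)·(-0.1729-0.0922i)  (-0.2276+0.5562i)·(+0.0138+0.0205i)  (-0.2121+0.1702i)·(-0.0002-0.0016i)
Y_3^-1(R⁻¹ n̂) = -0.164998-0.374772i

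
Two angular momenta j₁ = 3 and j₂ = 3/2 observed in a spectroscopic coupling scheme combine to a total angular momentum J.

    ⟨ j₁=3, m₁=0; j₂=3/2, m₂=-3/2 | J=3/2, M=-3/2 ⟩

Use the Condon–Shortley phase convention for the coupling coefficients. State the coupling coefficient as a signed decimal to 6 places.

√[4·3!3!0!/7! · 3!3!0!3!0!3!] = √(1296/35)
  +(−1)^0/∏(0,3,3,0,0,0)! = 1/36  (running 1/36)
⟨..|..⟩ = √(1296/35)·(1/36) = +0.169031

+√(1/35) = +0.169031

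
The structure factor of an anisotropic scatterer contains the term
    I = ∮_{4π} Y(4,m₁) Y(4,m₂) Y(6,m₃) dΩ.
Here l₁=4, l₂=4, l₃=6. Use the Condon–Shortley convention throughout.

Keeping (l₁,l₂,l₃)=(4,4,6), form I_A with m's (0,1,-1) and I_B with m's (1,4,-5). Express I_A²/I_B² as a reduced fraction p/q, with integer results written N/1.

35/132

Shared (l₁,l₂,l₃)=(4,4,6): N and (l;000)² cancel in I_A²/I_B².
A: Δ = 2!·6!·6!/15! = 1/1261260; Racah Σ t=0..2: t=0:+1/11520 t=1:−1/1728 t=2:+1/3456 = -7/34560; ⇒ 3j(4 4 6; 0 1 -1)² = 7/858, sgn +1
B: Δ = 2!·6!·6!/15! = 1/1261260; Racah Σ t=2..2: t=2:+1/172800 = 1/172800; ⇒ 3j(4 4 6; 1 4 -5)² = 2/65, sgn -1
I_A²/I_B² = (7/858)/(2/65) = 35/132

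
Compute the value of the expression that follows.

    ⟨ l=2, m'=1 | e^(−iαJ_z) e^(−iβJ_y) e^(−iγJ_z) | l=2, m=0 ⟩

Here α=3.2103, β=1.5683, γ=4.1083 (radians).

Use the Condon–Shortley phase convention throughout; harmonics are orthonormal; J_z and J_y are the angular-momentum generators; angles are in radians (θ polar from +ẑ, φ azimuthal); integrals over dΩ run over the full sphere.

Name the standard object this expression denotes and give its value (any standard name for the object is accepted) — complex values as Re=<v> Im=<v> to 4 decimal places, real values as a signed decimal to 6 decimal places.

Wigner D-matrix element, Re=0.0031 Im=-0.0002

This is a Wigner D-matrix element — the rotation-matrix element ⟨l m'| R(α,β,γ) |l m⟩ in the angular-momentum basis.
First d^2_{1,0}(β=1.5683), then the phase factors e^{-i(1)α} and e^{-i(0)γ}:
With c≡cos(β/2)=0.707989 and s≡sin(β/2)=0.706224, N=[6·1·2·2]^{1/2}=4.898979
The bounds max(0,m−m')=0 and min(l+m,l−m')=1 give 2 terms
  k=0: (−1)^1·4.8990/(2)·0.7080^3·0.7062^1 = -0.613899
  k=1: (−1)^2·4.8990/(2)·0.7080^1·0.7062^3 = +0.610842
d^2_{1,0}(1.5683) = -0.613899 +0.610842 = -0.003057
D = (-0.997641+0.068653i)·(-0.003057)·(+1.000000+0.000000i) = +0.003050-0.000210i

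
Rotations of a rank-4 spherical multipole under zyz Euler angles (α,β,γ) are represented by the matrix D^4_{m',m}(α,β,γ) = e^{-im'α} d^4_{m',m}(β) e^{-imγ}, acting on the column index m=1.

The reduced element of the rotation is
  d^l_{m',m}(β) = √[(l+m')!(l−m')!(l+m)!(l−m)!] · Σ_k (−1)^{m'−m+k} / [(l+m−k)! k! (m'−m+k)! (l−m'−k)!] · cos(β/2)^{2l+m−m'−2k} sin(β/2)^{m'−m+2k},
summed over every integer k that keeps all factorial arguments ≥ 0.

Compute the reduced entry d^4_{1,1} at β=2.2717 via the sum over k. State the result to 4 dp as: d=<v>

d=-0.4161

d^4_{1,1}(β=2.2717) via the finite sum:
c=cos(2.271700/2)=0.421362, s=sin(2.271700/2)=0.906893; N=√[120·6·120·6]=720.000000
The bounds max(0,m−m')=0 and min(l+m,l−m')=3 give 4 terms
  k=0: (−1)^0·720.0000/(720)·0.4214^8·0.9069^0 = +0.000994
  k=1: (−1)^1·720.0000/(48)·0.4214^6·0.9069^2 = -0.069045
  k=2: (−1)^2·720.0000/(24)·0.4214^4·0.9069^4 = +0.639683
  k=3: (−1)^3·720.0000/(72)·0.4214^2·0.9069^6 = -0.987746
d^4_{1,1}(2.2717) = +0.000994 -0.069045 +0.639683 -0.987746 = -0.416115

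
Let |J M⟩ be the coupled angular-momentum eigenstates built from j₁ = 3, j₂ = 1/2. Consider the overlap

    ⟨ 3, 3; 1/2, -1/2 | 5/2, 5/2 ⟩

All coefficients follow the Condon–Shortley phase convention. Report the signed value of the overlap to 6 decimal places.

+0.925820  (= +√(6/7))

√[6·1!5!0!/7! · 6!0!0!1!5!0!] = √(86400/7)
  +(−1)^0/∏(0,1,0,0,5,0)! = 1/120  (running 1/120)
⟨..|..⟩ = √(86400/7)·(1/120) = +0.925820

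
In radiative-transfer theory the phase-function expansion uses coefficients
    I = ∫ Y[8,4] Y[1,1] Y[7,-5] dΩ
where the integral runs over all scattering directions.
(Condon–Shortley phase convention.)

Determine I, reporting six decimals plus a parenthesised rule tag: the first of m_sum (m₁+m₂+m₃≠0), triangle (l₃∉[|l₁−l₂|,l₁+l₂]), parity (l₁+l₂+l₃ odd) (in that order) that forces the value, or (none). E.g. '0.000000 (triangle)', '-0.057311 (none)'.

Rules hold: Σm=0, L=16 even, 7≤7≤9.
N = 17·3·15 = 765
Δ = 2!·14!·0!/17! = 1/2040
Racah Σ t=1..1: t=1:−1/25401600 = -1/25401600
⇒ 3j(8 1 7; 0 0 0)² = 8/255, sgn +1
Racah Σ t=2..2: t=2:+1/1916006400 = 1/1916006400
⇒ 3j(8 1 7; 4 1 -5)² = 1/340, sgn +1
4πI² = N·(3j₀)²·(3jₘ)² = 6/85
I = +1·√(0.0705882/4π) = 0.07494820
No selection rule forces the value: the integral is nonzero (none).

0.074948 (none)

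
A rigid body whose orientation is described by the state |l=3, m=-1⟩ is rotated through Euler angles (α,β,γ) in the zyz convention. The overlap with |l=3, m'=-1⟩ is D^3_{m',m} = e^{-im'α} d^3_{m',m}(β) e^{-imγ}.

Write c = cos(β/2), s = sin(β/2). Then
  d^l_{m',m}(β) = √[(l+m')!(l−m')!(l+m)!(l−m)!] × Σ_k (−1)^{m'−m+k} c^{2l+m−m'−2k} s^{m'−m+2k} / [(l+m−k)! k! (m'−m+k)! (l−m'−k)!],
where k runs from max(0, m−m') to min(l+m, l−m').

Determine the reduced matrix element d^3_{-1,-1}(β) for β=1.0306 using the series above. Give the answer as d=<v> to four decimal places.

d=-0.4118

d^3_{-1,-1}(β=1.0306) via the finite sum:
c=cos(1.030600/2)=0.870145, s=sin(1.030600/2)=0.492796; N=√[2·24·2·24]=48.000000
k: max(0,(-1)−(-1))=0 … min(3+(-1),3−(-1))=2
  k=0: (−1)^0·48.0000/(48)·0.8701^6·0.4928^0 = +0.434060
  k=1: (−1)^1·48.0000/(6)·0.8701^4·0.4928^2 = -1.113757
  k=2: (−1)^2·48.0000/(8)·0.8701^2·0.4928^4 = +0.267919
d^3_{-1,-1}(1.0306) = +0.434060 -1.113757 +0.267919 = -0.411779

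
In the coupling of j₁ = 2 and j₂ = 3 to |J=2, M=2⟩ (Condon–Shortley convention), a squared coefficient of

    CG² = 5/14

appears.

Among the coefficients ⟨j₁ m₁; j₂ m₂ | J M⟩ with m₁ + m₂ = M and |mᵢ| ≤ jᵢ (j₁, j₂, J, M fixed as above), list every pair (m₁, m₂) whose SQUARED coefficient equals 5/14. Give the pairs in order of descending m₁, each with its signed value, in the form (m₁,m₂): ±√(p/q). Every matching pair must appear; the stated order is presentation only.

Admissible pairs with m₁+m₂ = M = 2: (-1,3), (0,2), (1,1), (2,0)
  (m₁,m₂)=(2,0): CG² = 1/14, CG = +√(1/14)
  (m₁,m₂)=(1,1): CG² = 3/14, CG = −√(3/14)
  (m₁,m₂)=(0,2): CG² = 5/14, CG = +√(5/14)   ← matches the target
  (m₁,m₂)=(-1,3): CG² = 5/14, CG = −√(5/14)   ← matches the target
Pairs with CG² = 5/14: (0,2): +√(5/14); (-1,3): −√(5/14)

(0,2): +√(5/14); (-1,3): −√(5/14)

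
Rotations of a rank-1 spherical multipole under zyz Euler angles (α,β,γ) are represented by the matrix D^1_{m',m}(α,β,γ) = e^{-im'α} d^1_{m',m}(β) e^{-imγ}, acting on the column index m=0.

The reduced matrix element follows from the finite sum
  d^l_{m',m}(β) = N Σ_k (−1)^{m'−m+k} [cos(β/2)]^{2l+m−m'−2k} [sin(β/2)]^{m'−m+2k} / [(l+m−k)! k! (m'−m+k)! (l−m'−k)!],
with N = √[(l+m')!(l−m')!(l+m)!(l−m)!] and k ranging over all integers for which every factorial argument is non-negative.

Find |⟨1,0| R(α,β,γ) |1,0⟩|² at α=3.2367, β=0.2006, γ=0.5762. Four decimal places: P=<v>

P=0.9603

Split into d^1_{0,0}(β=0.2006) × two z-phases.
Half-angle: c=0.994974, s=0.100132. N=√(1·1·1·1)=1.000000
Admissible k: 0..1 (factorial args all ≥0)
  k=0: (−1)^0·1.0000/(1)·0.9950^2·0.1001^0 = +0.989974
  k=1: (−1)^1·1.0000/(1)·0.9950^0·0.1001^2 = -0.010026
d^1_{0,0}(0.2006) = +0.989974 -0.010026 = +0.979947
|D^1_{0,0}|² = |d^1_{0,0}(β)|² = (+0.979947)² = 0.960297 (the z-rotation phases have unit modulus)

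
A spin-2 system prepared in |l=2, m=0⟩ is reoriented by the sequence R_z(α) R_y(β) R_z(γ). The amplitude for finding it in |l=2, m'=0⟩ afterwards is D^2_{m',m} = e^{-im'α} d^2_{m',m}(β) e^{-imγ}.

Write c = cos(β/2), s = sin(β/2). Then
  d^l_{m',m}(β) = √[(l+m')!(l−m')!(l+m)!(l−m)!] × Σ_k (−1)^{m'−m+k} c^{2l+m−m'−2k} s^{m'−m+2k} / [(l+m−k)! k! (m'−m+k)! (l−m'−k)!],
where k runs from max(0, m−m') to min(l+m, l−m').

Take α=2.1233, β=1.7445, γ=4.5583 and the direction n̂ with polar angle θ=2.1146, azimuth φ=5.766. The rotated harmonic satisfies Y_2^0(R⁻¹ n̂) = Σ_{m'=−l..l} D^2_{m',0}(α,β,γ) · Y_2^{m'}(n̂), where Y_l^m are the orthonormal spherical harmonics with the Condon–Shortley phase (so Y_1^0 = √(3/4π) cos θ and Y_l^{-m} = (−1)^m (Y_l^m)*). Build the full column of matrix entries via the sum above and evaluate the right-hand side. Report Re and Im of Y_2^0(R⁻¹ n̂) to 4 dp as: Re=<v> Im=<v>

Need the full column D^2_{m',0} for m'=−2..2 at α=2.1233, β=1.7445, γ=4.5583.
cos(β/2)=0.643105, sin(β/2)=0.765778
d^2_{-2,0}: single k=2 term ⇒ +0.594080;  D = -0.266818-0.530792i
d^2_{-1,0}: k∈[1..2] ⇒ +0.498913 -0.707402 = -0.208489;  D = +0.109419-0.177469i
d^2_{0,0}: k∈[0..2] ⇒ +0.171052 -0.970129 +0.343883 = -0.455194;  D = -0.455194+0.000000i
d^2_{1,0}: k∈[0..1] ⇒ -0.498913 +0.707402 = +0.208489;  D = -0.109419-0.177469i
d^2_{2,0}: single k=0 term ⇒ +0.594080;  D = -0.266818+0.530792i
Y_2^{m'}(θ=2.1146,φ=5.766) and Σ D·Y over m':
  (-0.2668-0.5308i)·(+0.1446+0.2431i)  (+0.1094-0.1775i)·(-0.2973-0.1691i)  (-0.4552+0.0000i)·(-0.0621+0.0000i)  (-0.1094-0.1775i)·(+0.2973-0.1691i)  (-0.2668+0.5308i)·(+0.1446-0.2431i)
Y_2^0(R⁻¹ n̂) = +0.084142+0.000000i

Re=0.0841 Im=0.0000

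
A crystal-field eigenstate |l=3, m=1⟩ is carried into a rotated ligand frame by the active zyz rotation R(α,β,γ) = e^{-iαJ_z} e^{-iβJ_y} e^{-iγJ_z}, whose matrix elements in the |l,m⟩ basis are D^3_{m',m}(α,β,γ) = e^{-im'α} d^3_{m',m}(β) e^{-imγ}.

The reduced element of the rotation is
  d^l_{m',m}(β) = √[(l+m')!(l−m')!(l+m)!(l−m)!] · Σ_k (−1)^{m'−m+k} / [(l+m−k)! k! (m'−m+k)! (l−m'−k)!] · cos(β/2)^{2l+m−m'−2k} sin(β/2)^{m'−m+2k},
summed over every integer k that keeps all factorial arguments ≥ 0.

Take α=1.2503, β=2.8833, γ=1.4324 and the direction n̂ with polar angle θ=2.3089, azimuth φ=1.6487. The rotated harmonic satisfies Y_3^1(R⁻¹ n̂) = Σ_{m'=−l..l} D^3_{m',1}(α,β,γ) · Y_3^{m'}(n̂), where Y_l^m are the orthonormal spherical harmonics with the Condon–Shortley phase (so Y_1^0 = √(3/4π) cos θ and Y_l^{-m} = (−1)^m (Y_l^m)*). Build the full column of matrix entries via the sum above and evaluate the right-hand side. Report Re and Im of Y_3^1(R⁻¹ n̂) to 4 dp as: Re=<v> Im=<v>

Re=-0.1684 Im=-0.4052

Need the full column D^3_{m',1} for m'=−3..3 at α=1.2503, β=2.8833, γ=1.4324.
cos(β/2)=0.128788, sin(β/2)=0.991672
d^3_{-3,1}: single k=4 term ⇒ +0.062125;  D = -0.042242+0.045553i
d^3_{-2,1}: k∈[3..4] ⇒ +0.013175 -0.390584 = -0.377409;  D = -0.181799-0.330737i
d^3_{-1,1}: k∈[2..4] ⇒ +0.001623 -0.128325 +0.951062 = +0.824360;  D = +0.810730-0.149288i
d^3_{0,1}: k∈[1..3] ⇒ +0.000122 -0.021649 +0.427864 = +0.406336;  D = +0.056056-0.402451i
d^3_{1,1}: k∈[0..2] ⇒ +0.000005 -0.002164 +0.096244 = +0.094084;  D = -0.084350-0.041675i
d^3_{2,1}: k∈[0..1] ⇒ -0.000111 +0.013175 = +0.013064;  D = -0.009182+0.009293i
d^3_{3,1}: single k=0 term ⇒ +0.001048;  D = +0.000475+0.000934i
Y_3^{m'}(θ=2.3089,φ=1.6487) and Σ D·Y over m':
  (-0.0422+0.0456i)·(+0.0391+0.1643i)  (-0.1818-0.3307i)·(+0.3718-0.0584i)  (+0.8107-0.1493i)·(-0.0235-0.3012i)  (+0.0561-0.4025i)·(+0.1848+0.0000i)  (-0.0844-0.0417i)·(+0.0235-0.3012i)  (-0.0092+0.0093i)·(+0.3718+0.0584i)  (+0.0005+0.0009i)·(-0.0391+0.1643i)
Y_3^1(R⁻¹ n̂) = -0.168376-0.405211i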